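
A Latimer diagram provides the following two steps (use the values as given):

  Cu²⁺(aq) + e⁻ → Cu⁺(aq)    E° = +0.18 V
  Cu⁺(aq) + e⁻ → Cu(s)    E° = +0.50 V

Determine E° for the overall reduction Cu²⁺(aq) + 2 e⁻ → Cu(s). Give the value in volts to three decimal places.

Adding the free-energy changes (−nFE°) of the two steps gives −n₃FE°₃ = −n₁FE°₁ − n₂FE°₂.
E°₃ = (1×+0.18 + 1×+0.50) / 2 = (+0.680) / 2 = +0.340 V.

+0.340 V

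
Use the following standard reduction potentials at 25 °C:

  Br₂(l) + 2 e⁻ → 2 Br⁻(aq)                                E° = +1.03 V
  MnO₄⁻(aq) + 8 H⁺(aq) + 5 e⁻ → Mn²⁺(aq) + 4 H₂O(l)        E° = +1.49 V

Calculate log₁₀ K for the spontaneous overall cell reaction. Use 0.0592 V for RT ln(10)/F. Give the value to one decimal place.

Cathode: MnO₄⁻/Mn²⁺; anode: Br₂/Br⁻. E°cell = +0.46 V, n = 10.
log K = nE°cell / 0.0592 = (10)(+0.46) / 0.0592 = 77.7.

77.7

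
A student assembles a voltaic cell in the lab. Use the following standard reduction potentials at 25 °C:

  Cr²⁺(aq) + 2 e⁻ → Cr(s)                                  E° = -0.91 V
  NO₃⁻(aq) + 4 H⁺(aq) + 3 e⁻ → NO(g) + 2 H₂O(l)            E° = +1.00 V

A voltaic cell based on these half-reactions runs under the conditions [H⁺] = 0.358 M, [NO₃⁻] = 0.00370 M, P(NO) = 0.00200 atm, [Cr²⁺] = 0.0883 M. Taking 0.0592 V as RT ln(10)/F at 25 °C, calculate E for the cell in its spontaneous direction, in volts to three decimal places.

NO₃⁻/NO is the cathode (higher E°), Cr²⁺/Cr the anode: E°cell = +1.00 − (-0.91) = +1.91 V, n = 6.
Overall: 2 NO₃⁻(aq) + 8 H⁺(aq) + 3 Cr(s) → 2 NO(g) + 4 H₂O(l) + 3 Cr²⁺(aq)
Q = P(NO)^2·[Cr²⁺]^3 / ([NO₃⁻]^2·[H⁺]^8); log Q = -0.128.
E = E° − (0.0592/n) log Q = +1.91 − (0.0592/6)(-0.128) = +1.911 V.

+1.911 V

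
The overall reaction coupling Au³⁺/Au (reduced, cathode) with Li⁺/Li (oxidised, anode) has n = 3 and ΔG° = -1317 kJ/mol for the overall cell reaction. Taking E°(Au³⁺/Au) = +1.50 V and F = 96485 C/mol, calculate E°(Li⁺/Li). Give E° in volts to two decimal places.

-3.05 V

E°cell = −ΔG°/(nF) = −(-1317×10³)/((3)(96485)) = +4.550 V.
Since Au³⁺/Au is the cathode and Li⁺/Li the anode, E°cell = E°(Au³⁺/Au) − E°(Li⁺/Li).
So E°(Li⁺/Li) = E°(Au³⁺/Au) − E°cell = (+1.50) − (+4.550) = -3.05 V.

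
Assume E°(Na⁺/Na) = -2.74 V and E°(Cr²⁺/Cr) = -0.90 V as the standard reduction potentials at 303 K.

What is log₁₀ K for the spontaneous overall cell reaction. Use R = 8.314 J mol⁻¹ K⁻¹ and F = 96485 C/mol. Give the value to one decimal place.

Cathode: Cr²⁺/Cr; anode: Na⁺/Na. E°cell = (-0.90) − (-2.74) = +1.84 V, with n = 2.
ΔG° = −nFE° = −RT ln K, so ln K = nFE°/(RT) = (2)(96485)(+1.84) / ((8.314)(303)) = 140.947.
log₁₀ K = 140.947 / ln 10 = 61.2.

61.2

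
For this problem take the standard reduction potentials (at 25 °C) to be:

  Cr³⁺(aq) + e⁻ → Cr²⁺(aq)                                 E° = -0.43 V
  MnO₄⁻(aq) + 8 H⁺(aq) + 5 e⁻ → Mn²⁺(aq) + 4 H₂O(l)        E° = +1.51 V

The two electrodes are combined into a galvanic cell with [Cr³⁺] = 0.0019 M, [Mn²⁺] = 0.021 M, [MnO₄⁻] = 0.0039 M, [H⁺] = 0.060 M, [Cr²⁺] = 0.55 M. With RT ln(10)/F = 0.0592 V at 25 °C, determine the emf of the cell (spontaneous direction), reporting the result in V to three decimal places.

+1.961 V

MnO₄⁻/Mn²⁺ is the cathode (higher E°), Cr³⁺/Cr²⁺ the anode: E°cell = +1.51 − (-0.43) = +1.94 V, n = 5.
Overall: MnO₄⁻(aq) + 8 H⁺(aq) + 5 Cr²⁺(aq) → Mn²⁺(aq) + 4 H₂O(l) + 5 Cr³⁺(aq)
Q = [Mn²⁺]·[Cr³⁺]^5 / ([MnO₄⁻]·[H⁺]^8·[Cr²⁺]^5); log Q = -1.802.
E = E° − (0.0592/n) log Q = +1.94 − (0.0592/5)(-1.802) = +1.961 V.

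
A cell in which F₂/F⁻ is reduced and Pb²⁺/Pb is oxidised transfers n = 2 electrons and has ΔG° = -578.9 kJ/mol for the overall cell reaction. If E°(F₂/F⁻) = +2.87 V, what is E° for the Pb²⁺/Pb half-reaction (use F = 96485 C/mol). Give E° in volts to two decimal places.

E°cell = −ΔG°/(nF) = −(-578.9×10³)/((2)(96485)) = +3.000 V.
Since F₂/F⁻ is the cathode and Pb²⁺/Pb the anode, E°cell = E°(F₂/F⁻) − E°(Pb²⁺/Pb).
So E°(Pb²⁺/Pb) = E°(F₂/F⁻) − E°cell = (+2.87) − (+3.000) = -0.13 V.

-0.13 V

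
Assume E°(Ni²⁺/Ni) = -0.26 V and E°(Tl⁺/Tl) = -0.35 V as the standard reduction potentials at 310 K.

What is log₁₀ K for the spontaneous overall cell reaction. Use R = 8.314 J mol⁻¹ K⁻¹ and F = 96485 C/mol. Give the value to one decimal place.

Cathode: Ni²⁺/Ni; anode: Tl⁺/Tl. E°cell = (-0.26) − (-0.35) = +0.09 V, with n = 2.
ΔG° = −nFE° = −RT ln K, so ln K = nFE°/(RT) = (2)(96485)(+0.09) / ((8.314)(310)) = 6.738.
log₁₀ K = 6.738 / ln 10 = 2.9.

2.9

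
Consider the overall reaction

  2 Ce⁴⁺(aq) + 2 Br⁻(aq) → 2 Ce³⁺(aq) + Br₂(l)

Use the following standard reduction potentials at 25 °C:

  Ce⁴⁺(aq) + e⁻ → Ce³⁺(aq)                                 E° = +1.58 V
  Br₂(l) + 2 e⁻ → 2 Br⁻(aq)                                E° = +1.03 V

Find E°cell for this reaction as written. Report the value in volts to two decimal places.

The Ce⁴⁺/Ce³⁺ couple has the higher reduction potential, so it is the cathode; Br₂/Br⁻ is oxidised at the anode.
E°cell = E°(cathode) − E°(anode) = (+1.58) − (+1.03) = +0.55 V.

+0.55 V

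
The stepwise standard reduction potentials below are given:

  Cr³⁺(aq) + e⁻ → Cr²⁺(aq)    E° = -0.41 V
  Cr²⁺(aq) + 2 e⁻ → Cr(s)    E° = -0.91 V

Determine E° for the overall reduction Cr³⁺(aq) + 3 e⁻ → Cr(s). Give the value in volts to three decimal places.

Since ΔG° = −nFE° is additive over sequential reductions, n₃E°₃ = n₁E°₁ + n₂E°₂.
E°₃ = (1×-0.41 + 2×-0.91) / 3 = (-2.230) / 3 = -0.743 V.
E° values themselves are not directly additive — weighting by electron count is essential.

-0.743 V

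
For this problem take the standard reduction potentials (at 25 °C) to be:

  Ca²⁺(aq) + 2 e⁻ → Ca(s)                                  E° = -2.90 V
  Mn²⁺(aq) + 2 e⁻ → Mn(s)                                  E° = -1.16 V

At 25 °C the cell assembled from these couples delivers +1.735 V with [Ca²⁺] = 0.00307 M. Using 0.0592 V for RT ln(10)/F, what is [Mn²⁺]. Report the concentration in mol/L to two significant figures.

0.0021 M

Mn²⁺/Mn is the cathode, Ca²⁺/Ca the anode: E°cell = +1.74 V, n = 2.
Overall reaction: Mn²⁺(aq) + Ca(s) → Mn(s) + Ca²⁺(aq); Q = [Ca²⁺]^1/[Mn²⁺]^1.
From E = E° − (0.0592/n) log Q: log Q = (E° − E)·n/0.0592 = (+1.74 − (+1.735))·2/0.0592 = 0.1689.
So 1·log[Mn²⁺] = 1·log(0.00307) − log Q = -2.5129 − (0.1689) = -2.6818; [Mn²⁺] = 10^(-2.6818) ≈ 0.0021 M.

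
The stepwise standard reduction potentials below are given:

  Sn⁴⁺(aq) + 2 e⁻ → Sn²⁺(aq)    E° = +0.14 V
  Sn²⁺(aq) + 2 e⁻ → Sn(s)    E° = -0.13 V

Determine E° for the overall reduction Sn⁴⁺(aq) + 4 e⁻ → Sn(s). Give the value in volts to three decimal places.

+0.005 V

Standard free energies of sequential steps add: ΔG°₃ = ΔG°₁ + ΔG°₂, so n₃E°₃ = n₁E°₁ + n₂E°₂.
E°₃ = (2×+0.14 + 2×-0.13) / 4 = (+0.020) / 4 = +0.005 V.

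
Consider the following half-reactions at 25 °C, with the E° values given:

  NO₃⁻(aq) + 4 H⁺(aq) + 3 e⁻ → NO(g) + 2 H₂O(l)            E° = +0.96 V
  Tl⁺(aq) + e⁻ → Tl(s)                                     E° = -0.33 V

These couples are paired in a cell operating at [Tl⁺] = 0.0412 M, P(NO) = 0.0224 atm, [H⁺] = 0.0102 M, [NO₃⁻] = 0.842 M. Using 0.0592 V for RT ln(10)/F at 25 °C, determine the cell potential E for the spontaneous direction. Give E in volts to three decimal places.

+1.246 V

NO₃⁻/NO is the cathode (higher E°), Tl⁺/Tl the anode: E°cell = +0.96 − (-0.33) = +1.29 V, n = 3.
Overall: NO₃⁻(aq) + 4 H⁺(aq) + 3 Tl(s) → NO(g) + 2 H₂O(l) + 3 Tl⁺(aq)
Q = P(NO)·[Tl⁺]^3 / ([NO₃⁻]·[H⁺]^4); log Q = 2.235.
E = E° − (0.0592/n) log Q = +1.29 − (0.0592/3)(2.235) = +1.246 V.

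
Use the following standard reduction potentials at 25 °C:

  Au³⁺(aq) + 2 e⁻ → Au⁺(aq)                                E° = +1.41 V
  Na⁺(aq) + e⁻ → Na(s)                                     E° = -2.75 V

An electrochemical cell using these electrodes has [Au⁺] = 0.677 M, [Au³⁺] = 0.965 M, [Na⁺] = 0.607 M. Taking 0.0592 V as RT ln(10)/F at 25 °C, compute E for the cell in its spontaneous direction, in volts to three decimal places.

Au³⁺/Au⁺ is the cathode (higher E°), Na⁺/Na the anode: E°cell = +1.41 − (-2.75) = +4.16 V, n = 2.
Overall: Au³⁺(aq) + 2 Na(s) → Au⁺(aq) + 2 Na⁺(aq)
Q = [Au⁺]·[Na⁺]^2 / ([Au³⁺]); log Q = -0.588.
E = E° − (0.0592/n) log Q = +4.16 − (0.0592/2)(-0.588) = +4.177 V.

+4.177 V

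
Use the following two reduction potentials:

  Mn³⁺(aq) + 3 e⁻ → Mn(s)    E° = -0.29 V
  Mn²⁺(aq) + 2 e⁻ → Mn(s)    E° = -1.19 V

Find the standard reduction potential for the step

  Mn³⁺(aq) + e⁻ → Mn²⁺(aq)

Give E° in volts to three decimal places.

+1.510 V

Sequential free energies add, so n₃E°₃ = n₁E°₁ + n₂E°₂.
With n₃ = 3, and the known step contributing 2×(-1.19) V, the unknown satisfies 1·E° = 3×(-0.29) − 2×(-1.19) = +1.510.
E° = +1.510 / 1 = +1.510 V.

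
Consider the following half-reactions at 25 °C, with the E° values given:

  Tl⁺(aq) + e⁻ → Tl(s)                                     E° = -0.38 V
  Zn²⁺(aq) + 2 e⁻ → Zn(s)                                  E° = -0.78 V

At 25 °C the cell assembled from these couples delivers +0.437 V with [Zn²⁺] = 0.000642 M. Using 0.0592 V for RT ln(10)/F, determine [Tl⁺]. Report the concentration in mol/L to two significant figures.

Tl⁺/Tl is the cathode, Zn²⁺/Zn the anode: E°cell = +0.40 V, n = 2.
Overall reaction: 2 Tl⁺(aq) + Zn(s) → 2 Tl(s) + Zn²⁺(aq); Q = [Zn²⁺]^1/[Tl⁺]^2.
From E = E° − (0.0592/n) log Q: log Q = (E° − E)·n/0.0592 = (+0.40 − (+0.437))·2/0.0592 = -1.2500.
So 2·log[Tl⁺] = 1·log(0.000642) − log Q = -3.1925 − (-1.2500) = -1.9425; log[Tl⁺] = -1.9425 / 2 = -0.9712; [Tl⁺] = 10^(-0.9712) ≈ 0.11 M.

0.11 M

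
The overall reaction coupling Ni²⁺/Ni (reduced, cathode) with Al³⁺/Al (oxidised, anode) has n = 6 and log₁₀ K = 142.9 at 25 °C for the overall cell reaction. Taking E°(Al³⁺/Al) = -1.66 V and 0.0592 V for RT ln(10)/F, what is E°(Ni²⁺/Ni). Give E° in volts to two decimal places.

E°cell = (0.0592/n)·log K = (0.0592/6)(142.9) = +1.410 V.
Since Ni²⁺/Ni is the cathode and Al³⁺/Al the anode, E°cell = E°(Ni²⁺/Ni) − E°(Al³⁺/Al).
So E°(Ni²⁺/Ni) = E°cell + E°(Al³⁺/Al) = +1.410 + (-1.66) = -0.25 V.

-0.25 V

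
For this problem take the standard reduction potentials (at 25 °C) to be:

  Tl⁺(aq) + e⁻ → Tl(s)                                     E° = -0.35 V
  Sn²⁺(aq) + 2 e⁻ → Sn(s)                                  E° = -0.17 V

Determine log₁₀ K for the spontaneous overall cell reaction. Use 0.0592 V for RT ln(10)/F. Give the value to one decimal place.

Cathode: Sn²⁺/Sn; anode: Tl⁺/Tl. E°cell = +0.18 V, n = 2.
log K = nE°cell / 0.0592 = (2)(+0.18) / 0.0592 = 6.1.

6.1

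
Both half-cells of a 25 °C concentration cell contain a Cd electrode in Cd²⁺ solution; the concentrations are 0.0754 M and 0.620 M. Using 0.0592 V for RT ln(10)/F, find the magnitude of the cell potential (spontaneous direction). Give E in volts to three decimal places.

+0.027 V

For a concentration cell E°cell = 0. The 0.620 M side is the cathode (reduction is favoured where [Cd²⁺] is higher).
With n = 2, E = −(0.0592/2) log([Cd²⁺]ₐₙ/[Cd²⁺]꜀ₐₜ) = −(0.0592/2) log(0.0754/0.62) = −(0.0592/2)(-0.915) = +0.027 V.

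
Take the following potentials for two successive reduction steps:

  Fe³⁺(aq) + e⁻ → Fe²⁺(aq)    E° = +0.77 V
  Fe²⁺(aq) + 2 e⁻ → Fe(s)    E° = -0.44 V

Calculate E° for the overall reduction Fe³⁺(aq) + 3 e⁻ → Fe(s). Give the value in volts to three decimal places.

Since ΔG° = −nFE° is additive over sequential reductions, n₃E°₃ = n₁E°₁ + n₂E°₂.
E°₃ = (1×+0.77 + 2×-0.44) / 3 = (-0.110) / 3 = -0.037 V.

-0.037 V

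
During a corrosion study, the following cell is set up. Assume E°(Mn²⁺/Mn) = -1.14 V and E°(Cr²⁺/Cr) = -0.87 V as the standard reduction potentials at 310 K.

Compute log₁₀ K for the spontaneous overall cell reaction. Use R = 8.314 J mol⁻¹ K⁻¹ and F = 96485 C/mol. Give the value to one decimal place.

Cathode: Cr²⁺/Cr; anode: Mn²⁺/Mn. E°cell = (-0.87) − (-1.14) = +0.27 V, with n = 2.
ΔG° = −nFE° = −RT ln K, so ln K = nFE°/(RT) = (2)(96485)(+0.27) / ((8.314)(310)) = 20.215.
log₁₀ K = 20.215 / ln 10 = 8.8.

8.8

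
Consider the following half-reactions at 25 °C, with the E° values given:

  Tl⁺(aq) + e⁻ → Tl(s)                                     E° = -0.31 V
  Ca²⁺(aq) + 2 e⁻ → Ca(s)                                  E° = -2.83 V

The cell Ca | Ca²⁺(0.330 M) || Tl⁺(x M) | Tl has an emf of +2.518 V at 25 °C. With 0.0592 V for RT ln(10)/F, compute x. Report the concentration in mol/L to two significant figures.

0.53 M

Tl⁺/Tl is the cathode, Ca²⁺/Ca the anode: E°cell = +2.52 V, n = 2.
Overall reaction: 2 Tl⁺(aq) + Ca(s) → 2 Tl(s) + Ca²⁺(aq); Q = [Ca²⁺]^1/[Tl⁺]^2.
From E = E° − (0.0592/n) log Q: log Q = (E° − E)·n/0.0592 = (+2.52 − (+2.518))·2/0.0592 = 0.0676.
So 2·log[Tl⁺] = 1·log(0.33) − log Q = -0.4815 − (0.0676) = -0.5491; log[Tl⁺] = -0.5491 / 2 = -0.2746; [Tl⁺] = 10^(-0.2746) ≈ 0.53 M.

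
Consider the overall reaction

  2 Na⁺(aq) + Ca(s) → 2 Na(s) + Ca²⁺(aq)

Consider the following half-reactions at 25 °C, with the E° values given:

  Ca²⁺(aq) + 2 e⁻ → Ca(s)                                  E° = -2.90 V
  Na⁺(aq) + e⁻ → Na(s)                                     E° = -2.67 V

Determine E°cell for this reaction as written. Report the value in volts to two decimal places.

The Na⁺/Na couple has the higher reduction potential, so it is the cathode; Ca²⁺/Ca is oxidised at the anode.
E°cell = E°(cathode) − E°(anode) = (-2.67) − (-2.90) = +0.23 V.
Since E°cell > 0, the reaction is spontaneous under standard conditions.

+0.23 V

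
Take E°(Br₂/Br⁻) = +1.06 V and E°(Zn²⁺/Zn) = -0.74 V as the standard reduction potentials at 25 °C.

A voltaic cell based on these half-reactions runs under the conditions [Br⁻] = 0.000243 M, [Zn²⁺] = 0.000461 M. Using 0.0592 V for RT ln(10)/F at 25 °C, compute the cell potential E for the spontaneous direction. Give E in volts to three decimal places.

+2.113 V

Br₂/Br⁻ is the cathode (higher E°), Zn²⁺/Zn the anode: E°cell = +1.06 − (-0.74) = +1.80 V, n = 2.
Overall: Br₂(l) + Zn(s) → 2 Br⁻(aq) + Zn²⁺(aq)
Q = [Br⁻]^2·[Zn²⁺]; log Q = -10.565.
E = E° − (0.0592/n) log Q = +1.80 − (0.0592/2)(-10.565) = +2.113 V.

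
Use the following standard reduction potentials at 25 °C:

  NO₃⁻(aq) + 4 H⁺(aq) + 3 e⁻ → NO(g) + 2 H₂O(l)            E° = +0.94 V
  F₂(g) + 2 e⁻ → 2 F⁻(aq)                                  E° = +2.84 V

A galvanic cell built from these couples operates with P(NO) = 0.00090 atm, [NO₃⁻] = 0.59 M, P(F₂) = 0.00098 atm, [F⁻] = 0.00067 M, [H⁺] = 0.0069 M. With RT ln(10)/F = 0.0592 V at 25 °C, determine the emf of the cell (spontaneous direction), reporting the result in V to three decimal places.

+2.114 V

F₂/F⁻ is the cathode (higher E°), NO₃⁻/NO the anode: E°cell = +2.84 − (+0.94) = +1.90 V, n = 6.
Overall: 3 F₂(g) + 2 NO(g) + 4 H₂O(l) → 6 F⁻(aq) + 2 NO₃⁻(aq) + 8 H⁺(aq)
Q = [F⁻]^6·[NO₃⁻]^2·[H⁺]^8 / (P(F₂)^3·P(NO)^2); log Q = -21.673.
E = E° − (0.0592/n) log Q = +1.90 − (0.0592/6)(-21.673) = +2.114 V.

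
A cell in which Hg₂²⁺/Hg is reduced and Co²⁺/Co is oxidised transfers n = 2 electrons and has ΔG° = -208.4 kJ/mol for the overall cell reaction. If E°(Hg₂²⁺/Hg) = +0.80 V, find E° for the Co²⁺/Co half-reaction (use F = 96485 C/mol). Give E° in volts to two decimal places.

E°cell = −ΔG°/(nF) = −(-208.4×10³)/((2)(96485)) = +1.080 V.
Since Hg₂²⁺/Hg is the cathode and Co²⁺/Co the anode, E°cell = E°(Hg₂²⁺/Hg) − E°(Co²⁺/Co).
So E°(Co²⁺/Co) = E°(Hg₂²⁺/Hg) − E°cell = (+0.80) − (+1.080) = -0.28 V.

-0.28 V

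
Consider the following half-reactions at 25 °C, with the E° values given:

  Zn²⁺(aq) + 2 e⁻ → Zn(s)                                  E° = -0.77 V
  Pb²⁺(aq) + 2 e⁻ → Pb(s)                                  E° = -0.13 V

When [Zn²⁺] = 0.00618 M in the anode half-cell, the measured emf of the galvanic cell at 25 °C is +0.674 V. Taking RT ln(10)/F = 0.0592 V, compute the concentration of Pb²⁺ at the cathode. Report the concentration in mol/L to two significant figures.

Pb²⁺/Pb is the cathode, Zn²⁺/Zn the anode: E°cell = +0.64 V, n = 2.
Overall reaction: Pb²⁺(aq) + Zn(s) → Pb(s) + Zn²⁺(aq); Q = [Zn²⁺]^1/[Pb²⁺]^1.
From E = E° − (0.0592/n) log Q: log Q = (E° − E)·n/0.0592 = (+0.64 − (+0.674))·2/0.0592 = -1.1486.
So 1·log[Pb²⁺] = 1·log(0.00618) − log Q = -2.2090 − (-1.1486) = -1.0604; [Pb²⁺] = 10^(-1.0604) ≈ 0.087 M.

0.087 M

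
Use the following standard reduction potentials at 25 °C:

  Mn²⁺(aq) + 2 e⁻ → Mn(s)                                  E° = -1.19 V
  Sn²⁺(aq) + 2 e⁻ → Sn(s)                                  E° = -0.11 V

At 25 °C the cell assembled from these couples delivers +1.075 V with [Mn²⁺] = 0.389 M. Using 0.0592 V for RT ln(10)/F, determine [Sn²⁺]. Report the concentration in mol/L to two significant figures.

0.26 M

Sn²⁺/Sn is the cathode, Mn²⁺/Mn the anode: E°cell = +1.08 V, n = 2.
Overall reaction: Sn²⁺(aq) + Mn(s) → Sn(s) + Mn²⁺(aq); Q = [Mn²⁺]^1/[Sn²⁺]^1.
From E = E° − (0.0592/n) log Q: log Q = (E° − E)·n/0.0592 = (+1.08 − (+1.075))·2/0.0592 = 0.1689.
So 1·log[Sn²⁺] = 1·log(0.389) − log Q = -0.4101 − (0.1689) = -0.5790; [Sn²⁺] = 10^(-0.5790) ≈ 0.26 M.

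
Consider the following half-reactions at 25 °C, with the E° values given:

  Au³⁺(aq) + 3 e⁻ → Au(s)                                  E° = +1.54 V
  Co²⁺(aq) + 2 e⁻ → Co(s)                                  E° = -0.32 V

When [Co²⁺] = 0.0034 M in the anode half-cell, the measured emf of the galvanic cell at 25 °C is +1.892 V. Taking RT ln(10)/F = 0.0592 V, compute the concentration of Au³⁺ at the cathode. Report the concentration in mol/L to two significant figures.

0.0083 M

Au³⁺/Au is the cathode, Co²⁺/Co the anode: E°cell = +1.86 V, n = 6.
Overall reaction: 2 Au³⁺(aq) + 3 Co(s) → 2 Au(s) + 3 Co²⁺(aq); Q = [Co²⁺]^3/[Au³⁺]^2.
From E = E° − (0.0592/n) log Q: log Q = (E° − E)·n/0.0592 = (+1.86 − (+1.892))·6/0.0592 = -3.2432.
So 2·log[Au³⁺] = 3·log(0.0034) − log Q = -7.4056 − (-3.2432) = -4.1624; log[Au³⁺] = -4.1624 / 2 = -2.0812; [Au³⁺] = 10^(-2.0812) ≈ 0.0083 M.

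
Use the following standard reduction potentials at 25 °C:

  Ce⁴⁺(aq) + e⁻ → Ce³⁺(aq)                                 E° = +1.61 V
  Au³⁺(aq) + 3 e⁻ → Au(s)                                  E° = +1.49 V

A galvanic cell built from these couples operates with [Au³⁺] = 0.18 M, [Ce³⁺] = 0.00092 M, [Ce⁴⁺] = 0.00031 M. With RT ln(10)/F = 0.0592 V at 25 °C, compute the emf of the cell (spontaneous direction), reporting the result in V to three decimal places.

+0.107 V

Ce⁴⁺/Ce³⁺ is the cathode (higher E°), Au³⁺/Au the anode: E°cell = +1.61 − (+1.49) = +0.12 V, n = 3.
Overall: 3 Ce⁴⁺(aq) + Au(s) → 3 Ce³⁺(aq) + Au³⁺(aq)
Q = [Ce³⁺]^3·[Au³⁺] / ([Ce⁴⁺]^3); log Q = 0.673.
E = E° − (0.0592/n) log Q = +0.12 − (0.0592/3)(0.673) = +0.107 V.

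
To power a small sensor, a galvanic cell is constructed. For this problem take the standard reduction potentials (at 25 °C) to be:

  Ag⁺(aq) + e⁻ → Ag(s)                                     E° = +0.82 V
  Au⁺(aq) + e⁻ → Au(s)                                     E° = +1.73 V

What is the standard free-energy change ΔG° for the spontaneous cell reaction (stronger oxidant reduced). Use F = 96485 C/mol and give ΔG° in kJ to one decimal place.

Au⁺/Au (E° = +1.73 V) is the cathode; Ag⁺/Ag (E° = +0.82 V) is the anode, so E°cell = +0.91 V.
Balancing electrons gives n = 1 (lcm of 1 and 1).
ΔG° = −nFE° = −(1)(96485)(+0.91) = -87,801 J = -87.8 kJ.

-87.8 kJ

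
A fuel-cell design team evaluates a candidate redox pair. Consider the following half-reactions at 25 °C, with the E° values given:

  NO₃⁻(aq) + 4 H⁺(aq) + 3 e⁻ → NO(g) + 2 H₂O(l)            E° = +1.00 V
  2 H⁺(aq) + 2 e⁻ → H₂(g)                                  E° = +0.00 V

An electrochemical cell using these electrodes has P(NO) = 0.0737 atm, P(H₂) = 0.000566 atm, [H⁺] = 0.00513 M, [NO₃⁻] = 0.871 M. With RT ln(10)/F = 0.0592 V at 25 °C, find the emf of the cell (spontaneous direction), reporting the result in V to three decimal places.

NO₃⁻/NO is the cathode (higher E°), H⁺/H₂ the anode: E°cell = +1.00 − (+0.00) = +1.00 V, n = 6.
Overall: 2 NO₃⁻(aq) + 2 H⁺(aq) + 3 H₂(g) → 2 NO(g) + 4 H₂O(l)
Q = P(NO)^2 / ([NO₃⁻]^2·[H⁺]^2·P(H₂)^3); log Q = 12.176.
E = E° − (0.0592/n) log Q = +1.00 − (0.0592/6)(12.176) = +0.880 V.

+0.880 V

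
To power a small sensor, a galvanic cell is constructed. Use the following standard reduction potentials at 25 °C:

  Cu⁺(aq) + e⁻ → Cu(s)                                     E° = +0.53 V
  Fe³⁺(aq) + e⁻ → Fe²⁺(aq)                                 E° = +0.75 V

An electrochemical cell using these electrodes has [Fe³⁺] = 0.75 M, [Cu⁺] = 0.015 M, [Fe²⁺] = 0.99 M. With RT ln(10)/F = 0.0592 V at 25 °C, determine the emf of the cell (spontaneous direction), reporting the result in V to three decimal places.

Fe³⁺/Fe²⁺ is the cathode (higher E°), Cu⁺/Cu the anode: E°cell = +0.75 − (+0.53) = +0.22 V, n = 1.
Overall: Fe³⁺(aq) + Cu(s) → Fe²⁺(aq) + Cu⁺(aq)
Q = [Fe²⁺]·[Cu⁺] / ([Fe³⁺]); log Q = -1.703.
E = E° − (0.0592/n) log Q = +0.22 − (0.0592/1)(-1.703) = +0.321 V.

+0.321 V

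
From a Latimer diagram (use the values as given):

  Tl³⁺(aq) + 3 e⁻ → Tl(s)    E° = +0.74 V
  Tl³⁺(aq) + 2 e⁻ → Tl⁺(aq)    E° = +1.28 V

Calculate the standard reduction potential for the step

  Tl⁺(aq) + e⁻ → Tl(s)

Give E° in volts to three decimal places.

-0.340 V

Sequential free energies add, so n₃E°₃ = n₁E°₁ + n₂E°₂.
With n₃ = 3, and the known step contributing 2×(+1.28) V, the unknown satisfies 1·E° = 3×(+0.74) − 2×(+1.28) = -0.340.
E° = -0.340 / 1 = -0.340 V.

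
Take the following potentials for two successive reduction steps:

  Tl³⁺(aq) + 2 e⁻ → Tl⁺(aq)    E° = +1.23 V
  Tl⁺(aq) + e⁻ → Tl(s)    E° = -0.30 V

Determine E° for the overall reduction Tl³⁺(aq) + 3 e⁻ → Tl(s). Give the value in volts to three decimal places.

Adding the free-energy changes (−nFE°) of the two steps gives −n₃FE°₃ = −n₁FE°₁ − n₂FE°₂.
E°₃ = (2×+1.23 + 1×-0.30) / 3 = (+2.160) / 3 = +0.720 V.
E° values themselves are not directly additive — weighting by electron count is essential.

+0.720 V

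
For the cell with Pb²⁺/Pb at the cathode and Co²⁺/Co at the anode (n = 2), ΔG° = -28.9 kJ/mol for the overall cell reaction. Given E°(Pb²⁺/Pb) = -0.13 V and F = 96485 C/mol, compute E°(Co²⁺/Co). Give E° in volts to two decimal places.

-0.28 V

E°cell = −ΔG°/(nF) = −(-28.9×10³)/((2)(96485)) = +0.150 V.
Since Pb²⁺/Pb is the cathode and Co²⁺/Co the anode, E°cell = E°(Pb²⁺/Pb) − E°(Co²⁺/Co).
So E°(Co²⁺/Co) = E°(Pb²⁺/Pb) − E°cell = (-0.13) − (+0.150) = -0.28 V.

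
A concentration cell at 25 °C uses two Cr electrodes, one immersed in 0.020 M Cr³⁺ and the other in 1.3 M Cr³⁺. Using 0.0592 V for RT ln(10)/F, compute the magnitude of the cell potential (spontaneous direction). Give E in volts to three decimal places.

+0.036 V

For a concentration cell E°cell = 0. The 1.3 M side is the cathode (reduction is favoured where [Cr³⁺] is higher).
With n = 3, E = −(0.0592/3) log([Cr³⁺]ₐₙ/[Cr³⁺]꜀ₐₜ) = −(0.0592/3) log(0.02/1.3) = −(0.0592/3)(-1.813) = +0.036 V.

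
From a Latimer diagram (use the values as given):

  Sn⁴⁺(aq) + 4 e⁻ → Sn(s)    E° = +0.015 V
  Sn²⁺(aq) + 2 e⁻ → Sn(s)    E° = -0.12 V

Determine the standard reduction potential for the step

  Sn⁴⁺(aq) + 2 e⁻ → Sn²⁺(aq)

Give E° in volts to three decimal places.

+0.150 V

Sequential free energies add, so n₃E°₃ = n₁E°₁ + n₂E°₂.
With n₃ = 4, and the known step contributing 2×(-0.12) V, the unknown satisfies 2·E° = 4×(+0.015) − 2×(-0.12) = +0.300.
E° = +0.300 / 2 = +0.150 V.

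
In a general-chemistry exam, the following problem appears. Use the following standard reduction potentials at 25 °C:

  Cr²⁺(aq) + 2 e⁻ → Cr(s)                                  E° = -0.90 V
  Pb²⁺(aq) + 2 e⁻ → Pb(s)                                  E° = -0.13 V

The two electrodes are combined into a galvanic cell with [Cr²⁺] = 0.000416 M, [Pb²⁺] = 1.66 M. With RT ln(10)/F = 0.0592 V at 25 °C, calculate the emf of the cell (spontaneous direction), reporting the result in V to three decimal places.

Pb²⁺/Pb is the cathode (higher E°), Cr²⁺/Cr the anode: E°cell = -0.13 − (-0.90) = +0.77 V, n = 2.
Overall: Pb²⁺(aq) + Cr(s) → Pb(s) + Cr²⁺(aq)
Q = [Cr²⁺] / ([Pb²⁺]); log Q = -3.601.
E = E° − (0.0592/n) log Q = +0.77 − (0.0592/2)(-3.601) = +0.877 V.

+0.877 V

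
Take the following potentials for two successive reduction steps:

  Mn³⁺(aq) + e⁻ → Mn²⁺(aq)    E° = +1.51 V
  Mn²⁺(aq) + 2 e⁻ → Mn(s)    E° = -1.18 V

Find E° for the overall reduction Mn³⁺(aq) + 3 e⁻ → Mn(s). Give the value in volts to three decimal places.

-0.283 V

Adding the free-energy changes (−nFE°) of the two steps gives −n₃FE°₃ = −n₁FE°₁ − n₂FE°₂.
E°₃ = (1×+1.51 + 2×-1.18) / 3 = (-0.850) / 3 = -0.283 V.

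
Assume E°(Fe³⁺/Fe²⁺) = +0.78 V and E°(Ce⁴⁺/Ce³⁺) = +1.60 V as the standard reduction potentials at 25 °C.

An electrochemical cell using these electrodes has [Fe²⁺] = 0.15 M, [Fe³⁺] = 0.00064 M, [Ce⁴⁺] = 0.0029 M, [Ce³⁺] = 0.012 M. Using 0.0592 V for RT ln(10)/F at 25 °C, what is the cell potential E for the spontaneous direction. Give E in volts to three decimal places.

+0.924 V

Ce⁴⁺/Ce³⁺ is the cathode (higher E°), Fe³⁺/Fe²⁺ the anode: E°cell = +1.60 − (+0.78) = +0.82 V, n = 1.
Overall: Ce⁴⁺(aq) + Fe²⁺(aq) → Ce³⁺(aq) + Fe³⁺(aq)
Q = [Ce³⁺]·[Fe³⁺] / ([Ce⁴⁺]·[Fe²⁺]); log Q = -1.753.
E = E° − (0.0592/n) log Q = +0.82 − (0.0592/1)(-1.753) = +0.924 V.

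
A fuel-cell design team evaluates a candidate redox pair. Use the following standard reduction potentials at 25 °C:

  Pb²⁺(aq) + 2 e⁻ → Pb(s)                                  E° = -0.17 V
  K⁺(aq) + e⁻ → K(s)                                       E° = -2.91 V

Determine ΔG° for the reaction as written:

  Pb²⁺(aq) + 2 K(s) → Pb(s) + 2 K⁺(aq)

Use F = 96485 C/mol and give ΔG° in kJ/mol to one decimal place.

As written, Pb²⁺/Pb is reduced (cathode) and K⁺/K is oxidised (anode), so E°cell = (-0.17) − (-2.91) = +2.74 V.
Balancing electrons gives n = 2.
ΔG° = −nFE° = −(2)(96485)(+2.74) = -528,738 J = -528.7 kJ/mol.

-528.7 kJ/mol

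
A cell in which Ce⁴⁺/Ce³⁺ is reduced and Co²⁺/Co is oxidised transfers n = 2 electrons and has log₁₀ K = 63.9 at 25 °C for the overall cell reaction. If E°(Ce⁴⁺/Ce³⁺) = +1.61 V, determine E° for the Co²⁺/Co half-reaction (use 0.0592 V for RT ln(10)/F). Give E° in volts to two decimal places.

E°cell = (0.0592/n)·log K = (0.0592/2)(63.9) = +1.891 V.
Since Ce⁴⁺/Ce³⁺ is the cathode and Co²⁺/Co the anode, E°cell = E°(Ce⁴⁺/Ce³⁺) − E°(Co²⁺/Co).
So E°(Co²⁺/Co) = E°(Ce⁴⁺/Ce³⁺) − E°cell = (+1.61) − (+1.891) = -0.28 V.

-0.28 V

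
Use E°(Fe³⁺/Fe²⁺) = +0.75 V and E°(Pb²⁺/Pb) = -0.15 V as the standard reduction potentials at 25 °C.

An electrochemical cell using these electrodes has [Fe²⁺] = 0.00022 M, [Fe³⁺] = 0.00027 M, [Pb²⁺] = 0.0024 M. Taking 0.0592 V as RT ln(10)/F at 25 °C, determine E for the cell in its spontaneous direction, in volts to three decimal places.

+0.983 V

Fe³⁺/Fe²⁺ is the cathode (higher E°), Pb²⁺/Pb the anode: E°cell = +0.75 − (-0.15) = +0.90 V, n = 2.
Overall: 2 Fe³⁺(aq) + Pb(s) → 2 Fe²⁺(aq) + Pb²⁺(aq)
Q = [Fe²⁺]^2·[Pb²⁺] / ([Fe³⁺]^2); log Q = -2.798.
E = E° − (0.0592/n) log Q = +0.90 − (0.0592/2)(-2.798) = +0.983 V.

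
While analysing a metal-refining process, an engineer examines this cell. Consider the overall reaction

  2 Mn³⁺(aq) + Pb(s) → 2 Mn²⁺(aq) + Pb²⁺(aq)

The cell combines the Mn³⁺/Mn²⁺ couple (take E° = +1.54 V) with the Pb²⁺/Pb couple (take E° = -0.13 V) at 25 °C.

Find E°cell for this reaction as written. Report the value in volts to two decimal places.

+1.67 V

The Mn³⁺/Mn²⁺ couple has the higher reduction potential, so it is the cathode; Pb²⁺/Pb is oxidised at the anode.
E°cell = E°(cathode) − E°(anode) = (+1.54) − (-0.13) = +1.67 V.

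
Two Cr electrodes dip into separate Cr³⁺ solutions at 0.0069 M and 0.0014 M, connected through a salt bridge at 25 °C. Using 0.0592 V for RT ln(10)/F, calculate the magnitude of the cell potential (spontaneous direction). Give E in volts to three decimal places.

For a concentration cell E°cell = 0. The 0.0069 M side is the cathode (reduction is favoured where [Cr³⁺] is higher).
With n = 3, E = −(0.0592/3) log([Cr³⁺]ₐₙ/[Cr³⁺]꜀ₐₜ) = −(0.0592/3) log(0.0014/0.0069) = −(0.0592/3)(-0.693) = +0.014 V.

+0.014 V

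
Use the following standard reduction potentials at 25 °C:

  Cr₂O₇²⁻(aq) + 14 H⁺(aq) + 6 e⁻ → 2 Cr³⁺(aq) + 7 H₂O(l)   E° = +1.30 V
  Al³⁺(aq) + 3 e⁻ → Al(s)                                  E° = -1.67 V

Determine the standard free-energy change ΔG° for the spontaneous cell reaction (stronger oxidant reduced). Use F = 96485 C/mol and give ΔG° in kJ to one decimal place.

Cr₂O₇²⁻/Cr³⁺ (E° = +1.30 V) is the cathode; Al³⁺/Al (E° = -1.67 V) is the anode, so E°cell = +2.97 V.
Balancing electrons gives n = 6 (lcm of 6 and 3).
ΔG° = −nFE° = −(6)(96485)(+2.97) = -1,719,363 J = -1719.4 kJ.

-1719.4 kJ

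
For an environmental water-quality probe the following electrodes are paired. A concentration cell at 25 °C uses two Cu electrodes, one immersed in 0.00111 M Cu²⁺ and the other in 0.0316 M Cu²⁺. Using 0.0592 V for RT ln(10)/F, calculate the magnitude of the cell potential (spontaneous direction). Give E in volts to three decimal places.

+0.043 V

For a concentration cell E°cell = 0. The 0.0316 M side is the cathode (reduction is favoured where [Cu²⁺] is higher).
With n = 2, E = −(0.0592/2) log([Cu²⁺]ₐₙ/[Cu²⁺]꜀ₐₜ) = −(0.0592/2) log(0.00111/0.0316) = −(0.0592/2)(-1.454) = +0.043 V.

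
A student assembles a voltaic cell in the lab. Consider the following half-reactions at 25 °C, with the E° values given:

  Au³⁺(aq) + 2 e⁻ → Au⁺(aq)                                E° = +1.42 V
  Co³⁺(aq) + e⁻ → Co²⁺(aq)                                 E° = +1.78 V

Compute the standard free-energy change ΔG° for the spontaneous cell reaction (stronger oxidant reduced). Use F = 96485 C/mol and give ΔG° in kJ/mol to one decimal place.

Co³⁺/Co²⁺ (E° = +1.78 V) is the cathode; Au³⁺/Au⁺ (E° = +1.42 V) is the anode, so E°cell = +0.36 V.
Balancing electrons gives n = 2 (lcm of 1 and 2).
ΔG° = −nFE° = −(2)(96485)(+0.36) = -69,469 J = -69.5 kJ/mol.

-69.5 kJ/mol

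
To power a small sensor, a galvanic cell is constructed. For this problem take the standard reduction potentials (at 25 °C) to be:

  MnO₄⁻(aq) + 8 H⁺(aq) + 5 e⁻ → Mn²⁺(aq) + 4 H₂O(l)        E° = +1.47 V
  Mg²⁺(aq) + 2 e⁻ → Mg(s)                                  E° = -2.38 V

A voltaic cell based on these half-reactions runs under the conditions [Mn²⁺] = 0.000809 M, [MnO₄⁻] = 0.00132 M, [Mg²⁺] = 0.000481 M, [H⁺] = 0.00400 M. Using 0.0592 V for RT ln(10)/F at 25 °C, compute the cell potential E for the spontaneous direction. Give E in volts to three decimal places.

MnO₄⁻/Mn²⁺ is the cathode (higher E°), Mg²⁺/Mg the anode: E°cell = +1.47 − (-2.38) = +3.85 V, n = 10.
Overall: 2 MnO₄⁻(aq) + 16 H⁺(aq) + 5 Mg(s) → 2 Mn²⁺(aq) + 8 H₂O(l) + 5 Mg²⁺(aq)
Q = [Mn²⁺]^2·[Mg²⁺]^5 / ([MnO₄⁻]^2·[H⁺]^16); log Q = 21.353.
E = E° − (0.0592/n) log Q = +3.85 − (0.0592/10)(21.353) = +3.724 V.

+3.724 V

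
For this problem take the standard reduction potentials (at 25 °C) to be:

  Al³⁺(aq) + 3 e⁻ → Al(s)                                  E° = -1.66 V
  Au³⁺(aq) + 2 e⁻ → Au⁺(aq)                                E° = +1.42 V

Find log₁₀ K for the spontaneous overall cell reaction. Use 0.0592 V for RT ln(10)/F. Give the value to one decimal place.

312.2

Cathode: Au³⁺/Au⁺; anode: Al³⁺/Al. E°cell = +3.08 V, n = 6.
log K = nE°cell / 0.0592 = (6)(+3.08) / 0.0592 = 312.2.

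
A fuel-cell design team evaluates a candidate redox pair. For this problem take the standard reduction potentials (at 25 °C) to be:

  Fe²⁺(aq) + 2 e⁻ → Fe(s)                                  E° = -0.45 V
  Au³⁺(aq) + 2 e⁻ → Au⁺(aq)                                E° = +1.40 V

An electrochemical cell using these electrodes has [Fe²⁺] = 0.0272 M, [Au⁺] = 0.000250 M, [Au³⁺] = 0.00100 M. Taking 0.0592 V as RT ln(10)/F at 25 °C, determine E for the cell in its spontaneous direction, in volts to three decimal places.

Au³⁺/Au⁺ is the cathode (higher E°), Fe²⁺/Fe the anode: E°cell = +1.40 − (-0.45) = +1.85 V, n = 2.
Overall: Au³⁺(aq) + Fe(s) → Au⁺(aq) + Fe²⁺(aq)
Q = [Au⁺]·[Fe²⁺] / ([Au³⁺]); log Q = -2.167.
E = E° − (0.0592/n) log Q = +1.85 − (0.0592/2)(-2.167) = +1.914 V.

+1.914 V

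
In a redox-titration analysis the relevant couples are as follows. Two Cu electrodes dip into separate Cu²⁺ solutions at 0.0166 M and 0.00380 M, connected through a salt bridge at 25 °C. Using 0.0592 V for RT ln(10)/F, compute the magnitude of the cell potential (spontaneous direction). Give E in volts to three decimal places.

For a concentration cell E°cell = 0. The 0.0166 M side is the cathode (reduction is favoured where [Cu²⁺] is higher).
With n = 2, E = −(0.0592/2) log([Cu²⁺]ₐₙ/[Cu²⁺]꜀ₐₜ) = −(0.0592/2) log(0.0038/0.0166) = −(0.0592/2)(-0.640) = +0.019 V.

+0.019 V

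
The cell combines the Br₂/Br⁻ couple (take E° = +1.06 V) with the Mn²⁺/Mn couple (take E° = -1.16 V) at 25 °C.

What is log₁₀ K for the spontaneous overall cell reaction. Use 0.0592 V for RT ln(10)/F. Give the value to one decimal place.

75.0

Cathode: Br₂/Br⁻; anode: Mn²⁺/Mn. E°cell = +2.22 V, n = 2.
log K = nE°cell / 0.0592 = (2)(+2.22) / 0.0592 = 75.0.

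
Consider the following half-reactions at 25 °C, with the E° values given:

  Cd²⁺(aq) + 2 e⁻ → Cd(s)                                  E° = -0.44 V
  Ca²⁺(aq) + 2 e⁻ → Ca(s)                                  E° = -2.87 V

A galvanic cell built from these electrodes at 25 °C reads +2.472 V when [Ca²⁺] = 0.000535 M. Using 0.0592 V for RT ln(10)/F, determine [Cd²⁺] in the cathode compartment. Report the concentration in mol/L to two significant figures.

0.014 M

Cd²⁺/Cd is the cathode, Ca²⁺/Ca the anode: E°cell = +2.43 V, n = 2.
Overall reaction: Cd²⁺(aq) + Ca(s) → Cd(s) + Ca²⁺(aq); Q = [Ca²⁺]^1/[Cd²⁺]^1.
From E = E° − (0.0592/n) log Q: log Q = (E° − E)·n/0.0592 = (+2.43 − (+2.472))·2/0.0592 = -1.4189.
So 1·log[Cd²⁺] = 1·log(0.000535) − log Q = -3.2716 − (-1.4189) = -1.8527; [Cd²⁺] = 10^(-1.8527) ≈ 0.014 M.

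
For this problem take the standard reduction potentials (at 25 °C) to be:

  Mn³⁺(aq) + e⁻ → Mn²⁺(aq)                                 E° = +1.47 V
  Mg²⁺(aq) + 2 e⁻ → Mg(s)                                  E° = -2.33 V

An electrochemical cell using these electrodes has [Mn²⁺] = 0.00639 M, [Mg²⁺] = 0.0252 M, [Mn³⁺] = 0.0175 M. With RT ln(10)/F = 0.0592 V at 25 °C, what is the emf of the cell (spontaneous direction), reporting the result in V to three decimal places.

Mn³⁺/Mn²⁺ is the cathode (higher E°), Mg²⁺/Mg the anode: E°cell = +1.47 − (-2.33) = +3.80 V, n = 2.
Overall: 2 Mn³⁺(aq) + Mg(s) → 2 Mn²⁺(aq) + Mg²⁺(aq)
Q = [Mn²⁺]^2·[Mg²⁺] / ([Mn³⁺]^2); log Q = -2.474.
E = E° − (0.0592/n) log Q = +3.80 − (0.0592/2)(-2.474) = +3.873 V.

+3.873 V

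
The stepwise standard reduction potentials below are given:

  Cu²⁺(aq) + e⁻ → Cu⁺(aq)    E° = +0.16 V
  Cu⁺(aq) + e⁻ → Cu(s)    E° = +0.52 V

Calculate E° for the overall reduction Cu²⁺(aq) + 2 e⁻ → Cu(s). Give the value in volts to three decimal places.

Adding the free-energy changes (−nFE°) of the two steps gives −n₃FE°₃ = −n₁FE°₁ − n₂FE°₂.
E°₃ = (1×+0.16 + 1×+0.52) / 2 = (+0.680) / 2 = +0.340 V.

+0.340 V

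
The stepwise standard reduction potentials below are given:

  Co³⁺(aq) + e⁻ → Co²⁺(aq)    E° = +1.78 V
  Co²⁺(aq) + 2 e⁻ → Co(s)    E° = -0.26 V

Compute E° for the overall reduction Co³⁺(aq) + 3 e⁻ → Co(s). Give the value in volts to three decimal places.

+0.420 V

Since ΔG° = −nFE° is additive over sequential reductions, n₃E°₃ = n₁E°₁ + n₂E°₂.
E°₃ = (1×+1.78 + 2×-0.26) / 3 = (+1.260) / 3 = +0.420 V.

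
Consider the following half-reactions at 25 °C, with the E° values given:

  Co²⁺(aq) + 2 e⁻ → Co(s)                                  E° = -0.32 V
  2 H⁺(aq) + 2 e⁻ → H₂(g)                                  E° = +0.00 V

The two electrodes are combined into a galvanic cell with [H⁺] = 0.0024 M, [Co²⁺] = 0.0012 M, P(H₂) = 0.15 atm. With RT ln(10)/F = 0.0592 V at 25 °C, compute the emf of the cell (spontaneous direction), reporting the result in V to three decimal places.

+0.276 V

H⁺/H₂ is the cathode (higher E°), Co²⁺/Co the anode: E°cell = +0.00 − (-0.32) = +0.32 V, n = 2.
Overall: 2 H⁺(aq) + Co(s) → H₂(g) + Co²⁺(aq)
Q = P(H₂)·[Co²⁺] / ([H⁺]^2); log Q = 1.495.
E = E° − (0.0592/n) log Q = +0.32 − (0.0592/2)(1.495) = +0.276 V.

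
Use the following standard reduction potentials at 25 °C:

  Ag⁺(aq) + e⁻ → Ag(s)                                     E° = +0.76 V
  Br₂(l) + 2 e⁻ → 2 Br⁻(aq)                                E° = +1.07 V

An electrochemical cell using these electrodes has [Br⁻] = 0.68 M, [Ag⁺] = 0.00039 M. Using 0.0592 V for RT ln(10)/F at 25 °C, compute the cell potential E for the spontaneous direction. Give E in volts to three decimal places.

+0.522 V

Br₂/Br⁻ is the cathode (higher E°), Ag⁺/Ag the anode: E°cell = +1.07 − (+0.76) = +0.31 V, n = 2.
Overall: Br₂(l) + 2 Ag(s) → 2 Br⁻(aq) + 2 Ag⁺(aq)
Q = [Br⁻]^2·[Ag⁺]^2; log Q = -7.153.
E = E° − (0.0592/n) log Q = +0.31 − (0.0592/2)(-7.153) = +0.522 V.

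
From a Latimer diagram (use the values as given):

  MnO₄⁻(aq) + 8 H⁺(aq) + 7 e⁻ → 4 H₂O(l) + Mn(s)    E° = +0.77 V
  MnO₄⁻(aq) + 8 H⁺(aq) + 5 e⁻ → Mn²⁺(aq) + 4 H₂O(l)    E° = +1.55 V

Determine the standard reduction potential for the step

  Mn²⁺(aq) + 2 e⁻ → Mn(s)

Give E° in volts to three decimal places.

-1.180 V

Sequential free energies add, so n₃E°₃ = n₁E°₁ + n₂E°₂.
With n₃ = 7, and the known step contributing 5×(+1.55) V, the unknown satisfies 2·E° = 7×(+0.77) − 5×(+1.55) = -2.360.
E° = -2.360 / 2 = -1.180 V.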